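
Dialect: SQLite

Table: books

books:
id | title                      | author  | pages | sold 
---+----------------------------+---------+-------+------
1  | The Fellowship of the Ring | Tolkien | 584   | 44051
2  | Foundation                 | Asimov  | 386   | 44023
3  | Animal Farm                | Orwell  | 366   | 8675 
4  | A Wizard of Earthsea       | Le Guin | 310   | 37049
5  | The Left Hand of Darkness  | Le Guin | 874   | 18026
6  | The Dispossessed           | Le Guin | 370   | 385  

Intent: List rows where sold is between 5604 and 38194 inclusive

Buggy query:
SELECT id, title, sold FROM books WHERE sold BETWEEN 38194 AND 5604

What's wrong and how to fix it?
Bug: BETWEEN expects the lower bound first; with 38194 AND 5604 the range is empty

Fix: Swap the bounds so the smaller value comes first

Corrected query:
SELECT id, title, sold FROM books WHERE sold BETWEEN 5604 AND 38194

Result:
id | title                     | sold 
---+---------------------------+------
3  | Animal Farm               | 8675 
4  | A Wizard of Earthsea      | 37049
5  | The Left Hand of Darkness | 18026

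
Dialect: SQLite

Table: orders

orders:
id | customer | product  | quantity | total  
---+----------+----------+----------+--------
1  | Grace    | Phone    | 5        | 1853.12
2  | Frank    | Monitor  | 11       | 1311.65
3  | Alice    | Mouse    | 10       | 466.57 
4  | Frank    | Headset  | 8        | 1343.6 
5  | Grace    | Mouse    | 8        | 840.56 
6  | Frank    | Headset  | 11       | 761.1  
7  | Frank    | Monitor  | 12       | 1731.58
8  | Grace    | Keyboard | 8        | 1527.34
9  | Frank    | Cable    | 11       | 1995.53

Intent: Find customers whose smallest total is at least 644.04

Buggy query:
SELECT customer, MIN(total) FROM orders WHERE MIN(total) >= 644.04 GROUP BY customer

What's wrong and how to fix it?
Bug: MIN() in WHERE is a misuse of aggregate

Fix: Use HAVING for the per-group MIN condition

Corrected query:
SELECT customer, MIN(total) FROM orders GROUP BY customer HAVING MIN(total) >= 644.04

Result:
customer | MIN(total)
---------+-----------
Frank    | 761.1     
Grace    | 840.56    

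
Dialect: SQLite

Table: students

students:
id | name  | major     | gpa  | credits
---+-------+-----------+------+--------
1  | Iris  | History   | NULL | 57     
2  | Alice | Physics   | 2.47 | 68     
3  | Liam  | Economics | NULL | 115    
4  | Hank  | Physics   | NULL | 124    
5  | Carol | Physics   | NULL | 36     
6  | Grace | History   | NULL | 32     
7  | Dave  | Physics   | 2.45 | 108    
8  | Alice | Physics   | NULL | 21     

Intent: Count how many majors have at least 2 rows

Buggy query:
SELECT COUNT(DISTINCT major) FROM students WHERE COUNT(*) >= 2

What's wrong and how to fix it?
Bug: COUNT(*) cannot appear in WHERE; the per-group count doesn't exist yet

Fix: Group first with HAVING COUNT(*) >= 2, then COUNT the resulting groups

Corrected query:
SELECT COUNT(*) FROM (SELECT major FROM students GROUP BY major HAVING COUNT(*) >= 2)

Result:
COUNT(*)
--------
2       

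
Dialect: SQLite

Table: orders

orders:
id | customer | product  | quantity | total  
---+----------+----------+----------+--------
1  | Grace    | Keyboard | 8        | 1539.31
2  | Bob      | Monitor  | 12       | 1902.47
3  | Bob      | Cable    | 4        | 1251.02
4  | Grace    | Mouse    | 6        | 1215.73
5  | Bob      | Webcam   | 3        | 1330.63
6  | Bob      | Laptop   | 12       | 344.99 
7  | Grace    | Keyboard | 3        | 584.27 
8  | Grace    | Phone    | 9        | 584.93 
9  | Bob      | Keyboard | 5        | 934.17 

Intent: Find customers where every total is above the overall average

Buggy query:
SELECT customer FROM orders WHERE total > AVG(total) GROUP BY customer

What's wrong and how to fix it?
Bug: WHERE evaluates per row before aggregation, so AVG() is unavailable

Fix: Compute the overall average in a scalar subquery and compare each group's MIN against it in HAVING

Corrected query:
SELECT customer FROM orders GROUP BY customer HAVING MIN(total) > (SELECT AVG(total) FROM orders)

Result:
(no rows)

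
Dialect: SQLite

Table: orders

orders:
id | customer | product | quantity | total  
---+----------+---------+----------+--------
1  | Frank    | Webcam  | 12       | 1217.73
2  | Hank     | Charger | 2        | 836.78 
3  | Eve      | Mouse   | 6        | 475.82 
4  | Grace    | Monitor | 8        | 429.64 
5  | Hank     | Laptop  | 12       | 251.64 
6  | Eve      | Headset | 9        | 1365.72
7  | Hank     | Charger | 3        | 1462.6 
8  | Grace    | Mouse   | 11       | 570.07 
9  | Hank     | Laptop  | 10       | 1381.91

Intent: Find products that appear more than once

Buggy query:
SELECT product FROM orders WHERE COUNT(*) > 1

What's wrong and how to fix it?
Bug: WHERE can't reference COUNT(*); aggregates are computed after WHERE

Fix: GROUP BY product, then filter groups with HAVING COUNT(*) > 1

Corrected query:
SELECT product FROM orders GROUP BY product HAVING COUNT(*) > 1

Result:
product
-------
Charger
Laptop 
Mouse  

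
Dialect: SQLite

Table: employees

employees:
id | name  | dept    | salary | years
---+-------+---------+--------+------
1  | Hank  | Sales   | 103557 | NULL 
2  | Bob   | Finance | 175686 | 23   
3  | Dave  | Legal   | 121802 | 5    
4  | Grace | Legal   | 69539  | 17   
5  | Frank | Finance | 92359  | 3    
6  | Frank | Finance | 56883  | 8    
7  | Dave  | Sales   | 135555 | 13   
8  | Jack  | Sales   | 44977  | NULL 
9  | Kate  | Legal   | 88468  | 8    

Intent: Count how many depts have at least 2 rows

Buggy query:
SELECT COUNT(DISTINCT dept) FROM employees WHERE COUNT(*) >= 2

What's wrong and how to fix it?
Bug: WHERE filters individual rows, not groups, so a group-level COUNT is invalid there

Fix: Group first with HAVING COUNT(*) >= 2, then COUNT the resulting groups

Corrected query:
SELECT COUNT(*) FROM (SELECT dept FROM employees GROUP BY dept HAVING COUNT(*) >= 2)

Result:
COUNT(*)
--------
3       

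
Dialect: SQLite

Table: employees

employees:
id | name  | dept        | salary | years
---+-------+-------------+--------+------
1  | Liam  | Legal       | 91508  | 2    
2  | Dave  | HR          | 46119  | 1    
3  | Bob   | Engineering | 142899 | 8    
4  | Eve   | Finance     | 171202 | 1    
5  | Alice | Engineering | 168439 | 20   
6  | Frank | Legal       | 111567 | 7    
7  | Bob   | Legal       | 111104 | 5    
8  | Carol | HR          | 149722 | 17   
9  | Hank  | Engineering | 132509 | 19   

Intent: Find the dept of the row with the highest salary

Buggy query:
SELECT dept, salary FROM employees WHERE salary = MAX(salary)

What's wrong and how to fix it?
Bug: WHERE is evaluated per row; an aggregate over the whole table isn't defined there

Fix: Wrap MAX in a scalar subquery so WHERE compares against a single value

Corrected query:
SELECT dept, salary FROM employees WHERE salary = (SELECT MAX(salary) FROM employees)

Result:
dept    | salary
--------+-------
Finance | 171202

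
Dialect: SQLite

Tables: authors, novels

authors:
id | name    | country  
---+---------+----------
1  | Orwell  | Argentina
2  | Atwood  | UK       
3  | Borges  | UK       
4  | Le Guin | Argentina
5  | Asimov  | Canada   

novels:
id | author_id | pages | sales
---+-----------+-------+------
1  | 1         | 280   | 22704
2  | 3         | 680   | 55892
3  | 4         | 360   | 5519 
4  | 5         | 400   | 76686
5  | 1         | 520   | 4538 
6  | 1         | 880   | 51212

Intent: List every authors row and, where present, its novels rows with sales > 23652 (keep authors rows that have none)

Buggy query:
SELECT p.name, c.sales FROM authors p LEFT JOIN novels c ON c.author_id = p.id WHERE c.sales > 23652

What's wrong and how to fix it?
Bug: Filtering c.sales in WHERE discards the NULL rows produced by LEFT JOIN, turning it into an inner join

Fix: Put 'c.sales > 23652' in the JOIN's ON clause instead of WHERE

Corrected query:
SELECT p.name, c.sales FROM authors p LEFT JOIN novels c ON c.author_id = p.id AND c.sales > 23652

Result:
name    | sales
--------+------
Orwell  | 51212
Atwood  | NULL 
Borges  | 55892
Le Guin | NULL 
Asimov  | 76686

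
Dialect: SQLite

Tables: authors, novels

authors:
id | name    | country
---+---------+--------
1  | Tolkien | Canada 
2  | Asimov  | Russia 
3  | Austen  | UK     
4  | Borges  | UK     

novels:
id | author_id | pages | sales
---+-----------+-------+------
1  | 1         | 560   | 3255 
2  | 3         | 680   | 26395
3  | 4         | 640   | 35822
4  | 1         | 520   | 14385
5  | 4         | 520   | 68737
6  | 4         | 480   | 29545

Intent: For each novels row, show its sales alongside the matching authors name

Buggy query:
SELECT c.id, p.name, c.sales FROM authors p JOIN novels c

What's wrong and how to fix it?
Bug: Missing join condition: each novels row is matched to all authors rows instead of just its own

Fix: Add ON c.author_id = p.id to the JOIN

Corrected query:
SELECT c.id, p.name, c.sales FROM authors p JOIN novels c ON c.author_id = p.id

Result:
id | name    | sales
---+---------+------
1  | Tolkien | 3255 
2  | Austen  | 26395
3  | Borges  | 35822
4  | Tolkien | 14385
5  | Borges  | 68737
6  | Borges  | 29545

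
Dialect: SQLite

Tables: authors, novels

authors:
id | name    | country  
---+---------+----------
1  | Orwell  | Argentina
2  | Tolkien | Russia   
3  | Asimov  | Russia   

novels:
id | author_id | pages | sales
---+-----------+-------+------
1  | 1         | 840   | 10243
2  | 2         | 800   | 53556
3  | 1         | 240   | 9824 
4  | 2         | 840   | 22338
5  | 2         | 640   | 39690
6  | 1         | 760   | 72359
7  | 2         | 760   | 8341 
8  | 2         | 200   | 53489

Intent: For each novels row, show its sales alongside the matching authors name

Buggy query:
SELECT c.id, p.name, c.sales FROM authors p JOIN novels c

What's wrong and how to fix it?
Bug: Missing join condition: each novels row is matched to all authors rows instead of just its own

Fix: Specify the join condition linking the foreign key to the parent id

Corrected query:
SELECT c.id, p.name, c.sales FROM authors p JOIN novels c ON c.author_id = p.id

Result:
id | name    | sales
---+---------+------
1  | Orwell  | 10243
2  | Tolkien | 53556
3  | Orwell  | 9824 
4  | Tolkien | 22338
5  | Tolkien | 39690
6  | Orwell  | 72359
7  | Tolkien | 8341 
8  | Tolkien | 53489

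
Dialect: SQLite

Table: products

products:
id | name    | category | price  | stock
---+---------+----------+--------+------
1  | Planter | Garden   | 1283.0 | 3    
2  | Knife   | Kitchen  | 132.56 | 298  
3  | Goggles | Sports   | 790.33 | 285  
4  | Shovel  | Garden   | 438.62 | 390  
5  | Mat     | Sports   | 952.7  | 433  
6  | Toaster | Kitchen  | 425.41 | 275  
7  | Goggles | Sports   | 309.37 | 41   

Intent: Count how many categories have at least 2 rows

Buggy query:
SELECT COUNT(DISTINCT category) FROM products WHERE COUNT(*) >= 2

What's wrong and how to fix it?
Bug: WHERE filters individual rows, not groups, so a group-level COUNT is invalid there

Fix: Group first with HAVING COUNT(*) >= 2, then COUNT the resulting groups

Corrected query:
SELECT COUNT(*) FROM (SELECT category FROM products GROUP BY category HAVING COUNT(*) >= 2)

Result:
COUNT(*)
--------
3       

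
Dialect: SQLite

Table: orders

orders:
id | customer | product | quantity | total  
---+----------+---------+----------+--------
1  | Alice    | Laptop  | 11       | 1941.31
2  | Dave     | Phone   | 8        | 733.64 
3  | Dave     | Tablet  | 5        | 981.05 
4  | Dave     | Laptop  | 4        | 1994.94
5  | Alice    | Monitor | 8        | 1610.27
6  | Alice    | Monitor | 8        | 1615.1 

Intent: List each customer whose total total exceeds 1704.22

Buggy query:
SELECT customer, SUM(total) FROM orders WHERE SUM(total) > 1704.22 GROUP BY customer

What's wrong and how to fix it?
Bug: Aggregate functions cannot appear in a WHERE clause

Fix: Use HAVING (which filters groups after aggregation) instead of WHERE

Corrected query:
SELECT customer, SUM(total) FROM orders GROUP BY customer HAVING SUM(total) > 1704.22

Result:
customer | SUM(total)
---------+-----------
Alice    | 5166.68   
Dave     | 3709.63   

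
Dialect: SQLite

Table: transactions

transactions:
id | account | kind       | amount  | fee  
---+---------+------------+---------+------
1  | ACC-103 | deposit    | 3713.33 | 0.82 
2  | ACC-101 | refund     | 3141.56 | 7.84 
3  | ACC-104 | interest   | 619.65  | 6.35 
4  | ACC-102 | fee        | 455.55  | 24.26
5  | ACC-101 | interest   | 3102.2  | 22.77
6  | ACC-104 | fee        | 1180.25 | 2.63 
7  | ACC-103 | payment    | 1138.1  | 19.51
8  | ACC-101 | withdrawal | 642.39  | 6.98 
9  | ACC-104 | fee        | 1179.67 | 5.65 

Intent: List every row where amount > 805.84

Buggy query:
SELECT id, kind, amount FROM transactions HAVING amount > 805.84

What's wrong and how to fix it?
Bug: HAVING filters the output of aggregation, but this query has no GROUP BY and no aggregate functions, so SQLite rejects it (HAVING clause on a non-aggregate query); the condition here is per row

Fix: Replace HAVING with WHERE since the condition applies to individual rows

Corrected query:
SELECT id, kind, amount FROM transactions WHERE amount > 805.84

Result:
id | kind     | amount 
---+----------+--------
1  | deposit  | 3713.33
2  | refund   | 3141.56
5  | interest | 3102.2 
6  | fee      | 1180.25
7  | payment  | 1138.1 
9  | fee      | 1179.67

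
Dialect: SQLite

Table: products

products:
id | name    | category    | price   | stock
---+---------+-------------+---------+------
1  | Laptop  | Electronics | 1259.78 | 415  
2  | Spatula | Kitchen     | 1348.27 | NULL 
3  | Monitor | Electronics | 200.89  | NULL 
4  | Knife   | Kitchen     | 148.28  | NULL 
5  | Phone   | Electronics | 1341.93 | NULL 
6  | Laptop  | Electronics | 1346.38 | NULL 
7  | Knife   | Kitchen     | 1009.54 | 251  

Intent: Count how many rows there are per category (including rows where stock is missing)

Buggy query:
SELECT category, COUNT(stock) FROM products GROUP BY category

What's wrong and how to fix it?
Bug: COUNT(stock) skips NULLs, so groups with missing stock are undercounted

Fix: Replace COUNT(stock) with COUNT(*)

Corrected query:
SELECT category, COUNT(*) FROM products GROUP BY category

Result:
category    | COUNT(*)
------------+---------
Electronics | 4       
Kitchen     | 3       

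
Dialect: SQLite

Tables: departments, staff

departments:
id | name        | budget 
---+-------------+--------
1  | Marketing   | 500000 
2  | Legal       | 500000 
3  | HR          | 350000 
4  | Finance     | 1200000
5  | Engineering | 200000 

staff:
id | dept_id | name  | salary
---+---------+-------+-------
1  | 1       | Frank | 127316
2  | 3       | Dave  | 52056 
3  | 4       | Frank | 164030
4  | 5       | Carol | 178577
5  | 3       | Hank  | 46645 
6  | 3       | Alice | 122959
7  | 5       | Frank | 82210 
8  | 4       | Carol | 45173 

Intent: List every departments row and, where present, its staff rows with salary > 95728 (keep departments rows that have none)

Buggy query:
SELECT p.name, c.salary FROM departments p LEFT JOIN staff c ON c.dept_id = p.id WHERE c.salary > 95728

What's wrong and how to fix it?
Bug: A WHERE condition on the right-hand table after LEFT JOIN drops unmatched parents

Fix: Move the right-table condition into the ON clause so unmatched parents are kept

Corrected query:
SELECT p.name, c.salary FROM departments p LEFT JOIN staff c ON c.dept_id = p.id AND c.salary > 95728

Result:
name        | salary
------------+-------
Marketing   | 127316
Legal       | NULL  
HR          | 122959
Finance     | 164030
Engineering | 178577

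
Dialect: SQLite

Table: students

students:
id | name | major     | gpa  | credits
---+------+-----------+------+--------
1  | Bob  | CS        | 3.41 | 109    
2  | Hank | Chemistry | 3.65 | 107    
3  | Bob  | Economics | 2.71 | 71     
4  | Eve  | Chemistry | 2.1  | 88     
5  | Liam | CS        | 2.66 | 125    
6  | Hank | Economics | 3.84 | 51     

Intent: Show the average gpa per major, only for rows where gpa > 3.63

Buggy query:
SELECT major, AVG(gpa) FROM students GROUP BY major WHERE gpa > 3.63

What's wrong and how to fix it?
Bug: Row-level WHERE must come before GROUP BY in the clause order

Fix: Place WHERE between FROM and GROUP BY

Corrected query:
SELECT major, AVG(gpa) FROM students WHERE gpa > 3.63 GROUP BY major

Result:
major     | AVG(gpa)
----------+---------
Chemistry | 3.65    
Economics | 3.84    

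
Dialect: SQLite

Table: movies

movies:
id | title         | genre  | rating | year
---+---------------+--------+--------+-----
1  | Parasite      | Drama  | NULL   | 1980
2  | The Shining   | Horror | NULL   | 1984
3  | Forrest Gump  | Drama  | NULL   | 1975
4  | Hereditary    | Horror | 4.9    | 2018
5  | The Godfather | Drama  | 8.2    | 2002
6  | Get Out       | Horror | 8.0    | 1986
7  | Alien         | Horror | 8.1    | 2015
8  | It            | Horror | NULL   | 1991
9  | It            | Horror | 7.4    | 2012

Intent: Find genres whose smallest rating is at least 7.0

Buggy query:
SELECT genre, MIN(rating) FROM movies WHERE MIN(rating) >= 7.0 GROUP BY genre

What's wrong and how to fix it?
Bug: Aggregates like MIN are computed per group after WHERE runs

Fix: Replace WHERE with HAVING after the GROUP BY

Corrected query:
SELECT genre, MIN(rating) FROM movies GROUP BY genre HAVING MIN(rating) >= 7.0

Result:
genre | MIN(rating)
------+------------
Drama | 8.2        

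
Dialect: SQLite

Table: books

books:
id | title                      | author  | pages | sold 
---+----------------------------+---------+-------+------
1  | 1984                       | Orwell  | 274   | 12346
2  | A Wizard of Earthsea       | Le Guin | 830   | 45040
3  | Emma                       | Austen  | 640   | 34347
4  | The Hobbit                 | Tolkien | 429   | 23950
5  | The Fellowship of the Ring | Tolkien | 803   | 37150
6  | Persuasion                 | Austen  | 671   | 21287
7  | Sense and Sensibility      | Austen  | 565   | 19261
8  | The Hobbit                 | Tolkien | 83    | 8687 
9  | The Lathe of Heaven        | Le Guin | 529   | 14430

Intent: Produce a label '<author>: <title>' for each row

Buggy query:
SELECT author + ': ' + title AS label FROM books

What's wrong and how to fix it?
Bug: SQLite uses || for string concatenation; + coerces text to numbers (yielding 0)

Fix: Use the || operator for string concatenation

Corrected query:
SELECT author || ': ' || title AS label FROM books

Result:
label                              
-----------------------------------
Orwell: 1984                       
Le Guin: A Wizard of Earthsea      
Austen: Emma                       
Tolkien: The Hobbit                
Tolkien: The Fellowship of the Ring
Austen: Persuasion                 
Austen: Sense and Sensibility      
Tolkien: The Hobbit                
Le Guin: The Lathe of Heaven       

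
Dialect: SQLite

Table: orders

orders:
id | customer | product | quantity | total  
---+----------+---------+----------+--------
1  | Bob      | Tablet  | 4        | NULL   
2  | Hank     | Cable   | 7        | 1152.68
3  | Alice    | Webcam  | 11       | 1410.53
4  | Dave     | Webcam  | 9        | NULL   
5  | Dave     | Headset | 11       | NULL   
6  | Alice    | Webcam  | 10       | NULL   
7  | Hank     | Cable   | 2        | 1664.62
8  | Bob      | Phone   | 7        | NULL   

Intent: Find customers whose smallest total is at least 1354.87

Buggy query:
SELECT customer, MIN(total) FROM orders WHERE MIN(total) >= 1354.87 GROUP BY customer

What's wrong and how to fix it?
Bug: Aggregates like MIN are computed per group after WHERE runs

Fix: Replace WHERE with HAVING after the GROUP BY

Corrected query:
SELECT customer, MIN(total) FROM orders GROUP BY customer HAVING MIN(total) >= 1354.87

Result:
customer | MIN(total)
---------+-----------
Alice    | 1410.53   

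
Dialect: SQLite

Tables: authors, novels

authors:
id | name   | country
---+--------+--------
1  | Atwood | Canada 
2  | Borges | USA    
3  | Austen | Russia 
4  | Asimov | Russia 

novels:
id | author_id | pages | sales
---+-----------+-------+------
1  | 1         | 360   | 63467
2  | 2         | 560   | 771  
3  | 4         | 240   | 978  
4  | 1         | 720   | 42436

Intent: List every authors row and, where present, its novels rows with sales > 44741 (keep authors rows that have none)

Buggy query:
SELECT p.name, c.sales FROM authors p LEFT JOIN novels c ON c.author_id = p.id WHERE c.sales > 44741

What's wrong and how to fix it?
Bug: Filtering c.sales in WHERE discards the NULL rows produced by LEFT JOIN, turning it into an inner join

Fix: Put 'c.sales > 44741' in the JOIN's ON clause instead of WHERE

Corrected query:
SELECT p.name, c.sales FROM authors p LEFT JOIN novels c ON c.author_id = p.id AND c.sales > 44741

Result:
name   | sales
-------+------
Atwood | 63467
Borges | NULL 
Austen | NULL 
Asimov | NULL 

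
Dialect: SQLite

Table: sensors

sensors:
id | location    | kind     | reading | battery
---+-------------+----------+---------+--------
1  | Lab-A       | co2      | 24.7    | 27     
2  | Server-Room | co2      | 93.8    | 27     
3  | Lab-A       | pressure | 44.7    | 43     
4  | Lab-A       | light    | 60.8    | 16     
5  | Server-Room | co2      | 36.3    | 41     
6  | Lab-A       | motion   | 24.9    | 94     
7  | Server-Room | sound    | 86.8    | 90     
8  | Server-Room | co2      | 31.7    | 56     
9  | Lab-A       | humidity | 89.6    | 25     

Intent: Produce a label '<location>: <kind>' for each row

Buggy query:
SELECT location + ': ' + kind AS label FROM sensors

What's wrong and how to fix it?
Bug: '+' is numeric addition; on text columns SQLite converts them to 0 instead of concatenating

Fix: Use the || operator for string concatenation

Corrected query:
SELECT location || ': ' || kind AS label FROM sensors

Result:
label             
------------------
Lab-A: co2        
Server-Room: co2  
Lab-A: pressure   
Lab-A: light      
Server-Room: co2  
Lab-A: motion     
Server-Room: sound
Server-Room: co2  
Lab-A: humidity   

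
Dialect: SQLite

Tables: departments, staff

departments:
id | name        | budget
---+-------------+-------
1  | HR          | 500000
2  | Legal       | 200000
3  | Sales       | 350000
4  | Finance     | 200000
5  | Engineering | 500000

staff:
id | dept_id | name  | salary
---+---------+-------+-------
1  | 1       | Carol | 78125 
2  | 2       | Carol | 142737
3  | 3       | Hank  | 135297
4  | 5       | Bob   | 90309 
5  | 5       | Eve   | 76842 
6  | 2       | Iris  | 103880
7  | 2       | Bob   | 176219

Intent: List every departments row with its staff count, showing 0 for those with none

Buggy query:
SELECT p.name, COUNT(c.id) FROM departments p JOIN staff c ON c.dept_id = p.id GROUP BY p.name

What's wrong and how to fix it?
Bug: An inner join excludes parents with zero children

Fix: Use LEFT JOIN so parents without children still appear (COUNT(c.id) gives 0)

Corrected query:
SELECT p.name, COUNT(c.id) FROM departments p LEFT JOIN staff c ON c.dept_id = p.id GROUP BY p.name

Result:
name        | COUNT(c.id)
------------+------------
Engineering | 2          
Finance     | 0          
HR          | 1          
Legal       | 3          
Sales       | 1          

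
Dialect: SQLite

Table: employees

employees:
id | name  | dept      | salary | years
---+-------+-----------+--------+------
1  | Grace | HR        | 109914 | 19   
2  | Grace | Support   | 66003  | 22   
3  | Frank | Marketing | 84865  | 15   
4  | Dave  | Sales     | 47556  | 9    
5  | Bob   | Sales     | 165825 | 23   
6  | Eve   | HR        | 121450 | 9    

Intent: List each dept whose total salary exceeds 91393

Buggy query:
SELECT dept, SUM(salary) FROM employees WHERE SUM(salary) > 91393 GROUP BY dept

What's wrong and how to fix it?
Bug: WHERE runs before GROUP BY, so aggregates aren't available there

Fix: Use HAVING (which filters groups after aggregation) instead of WHERE

Corrected query:
SELECT dept, SUM(salary) FROM employees GROUP BY dept HAVING SUM(salary) > 91393

Result:
dept  | SUM(salary)
------+------------
HR    | 231364     
Sales | 213381     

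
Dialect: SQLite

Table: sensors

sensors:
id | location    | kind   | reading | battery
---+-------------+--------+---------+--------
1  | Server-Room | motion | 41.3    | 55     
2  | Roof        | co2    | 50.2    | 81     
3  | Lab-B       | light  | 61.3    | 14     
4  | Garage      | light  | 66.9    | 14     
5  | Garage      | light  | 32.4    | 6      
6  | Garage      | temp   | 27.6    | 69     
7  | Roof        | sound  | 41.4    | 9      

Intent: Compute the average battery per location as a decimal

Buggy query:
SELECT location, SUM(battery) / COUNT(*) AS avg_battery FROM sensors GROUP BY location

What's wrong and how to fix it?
Bug: SUM(battery) and COUNT(*) are both integers; the division truncates the fractional part

Fix: Multiply by 1.0 (or CAST to REAL) to force floating-point division

Corrected query:
SELECT location, SUM(battery) * 1.0 / COUNT(*) AS avg_battery FROM sensors GROUP BY location

Result:
location    | avg_battery
------------+------------
Garage      | 29.666667  
Lab-B       | 14         
Roof        | 45         
Server-Room | 55         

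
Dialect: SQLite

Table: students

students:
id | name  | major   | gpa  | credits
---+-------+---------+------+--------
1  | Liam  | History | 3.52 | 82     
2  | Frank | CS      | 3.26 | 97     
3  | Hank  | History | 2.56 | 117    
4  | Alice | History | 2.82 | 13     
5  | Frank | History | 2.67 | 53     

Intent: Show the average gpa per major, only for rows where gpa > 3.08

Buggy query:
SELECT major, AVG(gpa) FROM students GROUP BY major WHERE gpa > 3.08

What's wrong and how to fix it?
Bug: WHERE cannot follow GROUP BY

Fix: Move the WHERE clause before GROUP BY

Corrected query:
SELECT major, AVG(gpa) FROM students WHERE gpa > 3.08 GROUP BY major

Result:
major   | AVG(gpa)
--------+---------
CS      | 3.26    
History | 3.52    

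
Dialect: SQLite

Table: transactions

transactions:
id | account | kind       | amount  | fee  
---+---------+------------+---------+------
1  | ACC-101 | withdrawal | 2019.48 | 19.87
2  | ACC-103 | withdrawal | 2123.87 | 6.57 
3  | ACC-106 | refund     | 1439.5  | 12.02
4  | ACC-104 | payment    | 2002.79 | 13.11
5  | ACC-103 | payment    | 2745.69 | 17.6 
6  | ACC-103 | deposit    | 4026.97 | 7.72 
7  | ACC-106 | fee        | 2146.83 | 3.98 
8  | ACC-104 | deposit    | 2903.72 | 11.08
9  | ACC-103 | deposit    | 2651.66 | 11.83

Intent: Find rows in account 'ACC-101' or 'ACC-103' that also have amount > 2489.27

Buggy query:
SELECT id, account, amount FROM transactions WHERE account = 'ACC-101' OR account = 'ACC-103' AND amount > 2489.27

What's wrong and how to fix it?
Bug: AND binds tighter than OR, so this parses as account = 'ACC-101' OR (account = 'ACC-103' AND amount > 2489.27)

Fix: Group the OR with parentheses (or use IN), then AND the threshold

Corrected query:
SELECT id, account, amount FROM transactions WHERE (account = 'ACC-101' OR account = 'ACC-103') AND amount > 2489.27

Result:
id | account | amount 
---+---------+--------
5  | ACC-103 | 2745.69
6  | ACC-103 | 4026.97
9  | ACC-103 | 2651.66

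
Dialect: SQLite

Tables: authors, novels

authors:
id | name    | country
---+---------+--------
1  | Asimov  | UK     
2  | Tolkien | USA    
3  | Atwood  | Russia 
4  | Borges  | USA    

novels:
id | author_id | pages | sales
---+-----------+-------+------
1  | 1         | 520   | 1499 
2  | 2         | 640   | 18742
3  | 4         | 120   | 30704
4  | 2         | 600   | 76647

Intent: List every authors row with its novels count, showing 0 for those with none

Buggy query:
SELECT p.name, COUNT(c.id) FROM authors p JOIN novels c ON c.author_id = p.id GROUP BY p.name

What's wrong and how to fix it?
Bug: An inner join excludes parents with zero children

Fix: Switch to LEFT JOIN to retain unmatched parent rows

Corrected query:
SELECT p.name, COUNT(c.id) FROM authors p LEFT JOIN novels c ON c.author_id = p.id GROUP BY p.name

Result:
name    | COUNT(c.id)
--------+------------
Asimov  | 1          
Atwood  | 0          
Borges  | 1          
Tolkien | 2          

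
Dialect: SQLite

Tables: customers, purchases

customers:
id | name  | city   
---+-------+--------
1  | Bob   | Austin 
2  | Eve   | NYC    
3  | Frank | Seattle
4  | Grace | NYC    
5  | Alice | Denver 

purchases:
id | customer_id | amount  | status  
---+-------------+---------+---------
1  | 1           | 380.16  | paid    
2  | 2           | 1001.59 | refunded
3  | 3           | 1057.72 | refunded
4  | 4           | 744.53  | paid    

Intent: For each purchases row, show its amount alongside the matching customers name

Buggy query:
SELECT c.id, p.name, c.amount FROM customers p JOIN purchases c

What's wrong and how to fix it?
Bug: JOIN with no ON clause produces a cartesian product; every purchases row pairs with every customers row

Fix: Specify the join condition linking the foreign key to the parent id

Corrected query:
SELECT c.id, p.name, c.amount FROM customers p JOIN purchases c ON c.customer_id = p.id

Result:
id | name  | amount 
---+-------+--------
1  | Bob   | 380.16 
2  | Eve   | 1001.59
3  | Frank | 1057.72
4  | Grace | 744.53 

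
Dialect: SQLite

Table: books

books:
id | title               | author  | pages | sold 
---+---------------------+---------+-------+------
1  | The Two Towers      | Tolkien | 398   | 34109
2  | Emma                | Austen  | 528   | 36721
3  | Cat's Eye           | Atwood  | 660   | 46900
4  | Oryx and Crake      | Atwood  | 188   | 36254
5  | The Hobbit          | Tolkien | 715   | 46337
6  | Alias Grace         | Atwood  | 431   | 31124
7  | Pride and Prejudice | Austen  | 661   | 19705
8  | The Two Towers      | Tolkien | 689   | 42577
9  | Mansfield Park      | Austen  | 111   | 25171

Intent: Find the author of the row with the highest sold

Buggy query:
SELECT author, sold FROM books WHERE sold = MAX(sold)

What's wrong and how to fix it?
Bug: WHERE is evaluated per row; an aggregate over the whole table isn't defined there

Fix: Use a subquery: WHERE sold = (SELECT MAX(sold) FROM books)

Corrected query:
SELECT author, sold FROM books WHERE sold = (SELECT MAX(sold) FROM books)

Result:
author | sold 
-------+------
Atwood | 46900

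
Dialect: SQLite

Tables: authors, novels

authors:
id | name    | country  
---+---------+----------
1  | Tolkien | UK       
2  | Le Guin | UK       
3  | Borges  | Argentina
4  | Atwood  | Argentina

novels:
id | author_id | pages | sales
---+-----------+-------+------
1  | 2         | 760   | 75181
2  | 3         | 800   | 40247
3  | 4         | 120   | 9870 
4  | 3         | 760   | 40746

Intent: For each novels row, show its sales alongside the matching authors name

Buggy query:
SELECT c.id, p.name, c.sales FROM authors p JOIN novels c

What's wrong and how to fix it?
Bug: Missing join condition: each novels row is matched to all authors rows instead of just its own

Fix: Specify the join condition linking the foreign key to the parent id

Corrected query:
SELECT c.id, p.name, c.sales FROM authors p JOIN novels c ON c.author_id = p.id

Result:
id | name    | sales
---+---------+------
1  | Le Guin | 75181
2  | Borges  | 40247
3  | Atwood  | 9870 
4  | Borges  | 40746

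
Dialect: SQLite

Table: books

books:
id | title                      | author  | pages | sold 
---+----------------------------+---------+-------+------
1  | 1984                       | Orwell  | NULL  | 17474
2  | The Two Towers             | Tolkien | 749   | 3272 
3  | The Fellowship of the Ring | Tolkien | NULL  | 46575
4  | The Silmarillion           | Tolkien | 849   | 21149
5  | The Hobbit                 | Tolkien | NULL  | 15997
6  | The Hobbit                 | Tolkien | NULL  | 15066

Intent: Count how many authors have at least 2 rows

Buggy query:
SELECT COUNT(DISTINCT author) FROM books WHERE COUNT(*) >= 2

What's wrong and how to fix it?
Bug: COUNT(*) cannot appear in WHERE; the per-group count doesn't exist yet

Fix: Group first with HAVING COUNT(*) >= 2, then COUNT the resulting groups

Corrected query:
SELECT COUNT(*) FROM (SELECT author FROM books GROUP BY author HAVING COUNT(*) >= 2)

Result:
COUNT(*)
--------
1       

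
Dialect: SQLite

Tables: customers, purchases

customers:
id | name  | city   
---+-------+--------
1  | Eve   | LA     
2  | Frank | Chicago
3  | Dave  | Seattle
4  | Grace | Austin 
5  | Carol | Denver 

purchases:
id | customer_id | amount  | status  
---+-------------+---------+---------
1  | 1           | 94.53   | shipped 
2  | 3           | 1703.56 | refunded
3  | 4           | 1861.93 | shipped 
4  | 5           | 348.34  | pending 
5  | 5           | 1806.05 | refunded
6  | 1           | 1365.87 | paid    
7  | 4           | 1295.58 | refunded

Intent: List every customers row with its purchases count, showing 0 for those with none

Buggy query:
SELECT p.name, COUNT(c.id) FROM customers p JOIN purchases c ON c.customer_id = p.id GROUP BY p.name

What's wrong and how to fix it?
Bug: An inner join excludes parents with zero children

Fix: Use LEFT JOIN so parents without children still appear (COUNT(c.id) gives 0)

Corrected query:
SELECT p.name, COUNT(c.id) FROM customers p LEFT JOIN purchases c ON c.customer_id = p.id GROUP BY p.name

Result:
name  | COUNT(c.id)
------+------------
Carol | 2          
Dave  | 1          
Eve   | 2          
Frank | 0          
Grace | 2          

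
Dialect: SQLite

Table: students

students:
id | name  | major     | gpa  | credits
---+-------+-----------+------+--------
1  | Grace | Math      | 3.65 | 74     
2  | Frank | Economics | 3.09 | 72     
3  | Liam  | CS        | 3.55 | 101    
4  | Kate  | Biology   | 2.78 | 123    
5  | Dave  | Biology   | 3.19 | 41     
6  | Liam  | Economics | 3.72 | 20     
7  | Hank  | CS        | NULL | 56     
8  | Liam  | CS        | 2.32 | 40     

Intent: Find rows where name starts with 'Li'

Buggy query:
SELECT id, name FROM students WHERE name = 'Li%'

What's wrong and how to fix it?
Bug: Wildcards only work with LIKE; '=' treats '%' as a literal character

Fix: Use LIKE for wildcard pattern matching

Corrected query:
SELECT id, name FROM students WHERE name LIKE 'Li%'

Result:
id | name
---+-----
3  | Liam
6  | Liam
8  | Liam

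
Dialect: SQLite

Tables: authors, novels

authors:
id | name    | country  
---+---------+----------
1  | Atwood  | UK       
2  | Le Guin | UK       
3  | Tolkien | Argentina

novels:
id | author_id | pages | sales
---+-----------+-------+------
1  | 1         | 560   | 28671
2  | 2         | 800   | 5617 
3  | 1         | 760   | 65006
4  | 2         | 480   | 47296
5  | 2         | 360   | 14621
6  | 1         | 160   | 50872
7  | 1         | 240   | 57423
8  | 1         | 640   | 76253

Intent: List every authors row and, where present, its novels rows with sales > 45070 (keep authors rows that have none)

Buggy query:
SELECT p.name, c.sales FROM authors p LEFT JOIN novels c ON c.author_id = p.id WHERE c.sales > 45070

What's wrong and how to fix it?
Bug: A WHERE condition on the right-hand table after LEFT JOIN drops unmatched parents

Fix: Move the right-table condition into the ON clause so unmatched parents are kept

Corrected query:
SELECT p.name, c.sales FROM authors p LEFT JOIN novels c ON c.author_id = p.id AND c.sales > 45070

Result:
name    | sales
--------+------
Atwood  | 50872
Atwood  | 57423
Atwood  | 65006
Atwood  | 76253
Le Guin | 47296
Tolkien | NULL 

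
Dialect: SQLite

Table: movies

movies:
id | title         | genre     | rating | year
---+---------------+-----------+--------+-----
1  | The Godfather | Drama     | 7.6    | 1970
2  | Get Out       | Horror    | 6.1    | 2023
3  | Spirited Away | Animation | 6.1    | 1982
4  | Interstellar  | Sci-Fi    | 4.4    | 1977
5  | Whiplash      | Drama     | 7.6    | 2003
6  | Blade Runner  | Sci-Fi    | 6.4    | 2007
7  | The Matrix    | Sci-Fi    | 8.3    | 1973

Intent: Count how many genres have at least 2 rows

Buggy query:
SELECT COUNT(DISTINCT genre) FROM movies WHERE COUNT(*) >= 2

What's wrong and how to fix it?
Bug: COUNT(*) cannot appear in WHERE; the per-group count doesn't exist yet

Fix: Group first with HAVING COUNT(*) >= 2, then COUNT the resulting groups

Corrected query:
SELECT COUNT(*) FROM (SELECT genre FROM movies GROUP BY genre HAVING COUNT(*) >= 2)

Result:
COUNT(*)
--------
2       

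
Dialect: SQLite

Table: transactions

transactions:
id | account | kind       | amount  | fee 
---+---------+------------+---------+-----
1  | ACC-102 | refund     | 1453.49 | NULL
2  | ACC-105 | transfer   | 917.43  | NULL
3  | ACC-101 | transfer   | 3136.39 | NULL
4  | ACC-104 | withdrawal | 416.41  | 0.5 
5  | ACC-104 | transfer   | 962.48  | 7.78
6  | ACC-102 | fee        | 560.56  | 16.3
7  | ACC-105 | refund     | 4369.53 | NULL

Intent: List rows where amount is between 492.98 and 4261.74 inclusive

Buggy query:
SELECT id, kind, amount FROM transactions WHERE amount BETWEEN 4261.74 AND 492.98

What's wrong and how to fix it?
Bug: BETWEEN expects the lower bound first; with 4261.74 AND 492.98 the range is empty

Fix: Write BETWEEN 492.98 AND 4261.74

Corrected query:
SELECT id, kind, amount FROM transactions WHERE amount BETWEEN 492.98 AND 4261.74

Result:
id | kind     | amount 
---+----------+--------
1  | refund   | 1453.49
2  | transfer | 917.43 
3  | transfer | 3136.39
5  | transfer | 962.48 
6  | fee      | 560.56 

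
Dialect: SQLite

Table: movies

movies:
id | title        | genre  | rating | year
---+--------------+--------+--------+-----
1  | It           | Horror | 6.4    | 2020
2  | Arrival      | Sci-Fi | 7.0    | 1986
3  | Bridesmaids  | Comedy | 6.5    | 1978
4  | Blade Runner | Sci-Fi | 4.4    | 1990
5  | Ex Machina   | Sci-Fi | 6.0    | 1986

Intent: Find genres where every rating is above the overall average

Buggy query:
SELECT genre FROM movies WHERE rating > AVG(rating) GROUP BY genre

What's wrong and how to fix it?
Bug: WHERE evaluates per row before aggregation, so AVG() is unavailable

Fix: Use a subquery for AVG and a HAVING MIN(...) filter so the condition holds for every row in the group

Corrected query:
SELECT genre FROM movies GROUP BY genre HAVING MIN(rating) > (SELECT AVG(rating) FROM movies)

Result:
genre 
------
Comedy
Horror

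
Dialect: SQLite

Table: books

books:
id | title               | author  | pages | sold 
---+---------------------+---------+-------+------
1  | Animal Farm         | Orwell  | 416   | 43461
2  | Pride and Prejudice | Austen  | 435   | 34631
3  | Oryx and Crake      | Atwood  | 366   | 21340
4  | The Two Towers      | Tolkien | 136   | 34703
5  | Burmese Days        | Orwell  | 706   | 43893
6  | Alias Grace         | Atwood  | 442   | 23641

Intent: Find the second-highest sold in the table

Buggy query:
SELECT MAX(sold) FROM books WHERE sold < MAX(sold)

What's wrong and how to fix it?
Bug: MAX(sold) on the right of the comparison is an aggregate-in-WHERE error

Fix: Compute the overall MAX in a subquery, then take MAX of rows below it

Corrected query:
SELECT MAX(sold) FROM books WHERE sold < (SELECT MAX(sold) FROM books)

Result:
MAX(sold)
---------
43461    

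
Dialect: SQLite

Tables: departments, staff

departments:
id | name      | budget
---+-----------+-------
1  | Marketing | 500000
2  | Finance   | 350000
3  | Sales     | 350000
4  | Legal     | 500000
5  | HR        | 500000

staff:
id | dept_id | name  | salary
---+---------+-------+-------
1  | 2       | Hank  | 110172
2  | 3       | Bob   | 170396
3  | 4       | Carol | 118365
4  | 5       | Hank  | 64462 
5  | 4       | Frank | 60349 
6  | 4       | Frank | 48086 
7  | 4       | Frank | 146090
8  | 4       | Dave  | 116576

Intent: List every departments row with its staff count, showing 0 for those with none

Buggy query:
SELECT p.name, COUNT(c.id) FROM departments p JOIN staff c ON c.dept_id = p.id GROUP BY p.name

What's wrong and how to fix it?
Bug: An inner join excludes parents with zero children

Fix: Use LEFT JOIN so parents without children still appear (COUNT(c.id) gives 0)

Corrected query:
SELECT p.name, COUNT(c.id) FROM departments p LEFT JOIN staff c ON c.dept_id = p.id GROUP BY p.name

Result:
name      | COUNT(c.id)
----------+------------
Finance   | 1          
HR        | 1          
Legal     | 5          
Marketing | 0          
Sales     | 1          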